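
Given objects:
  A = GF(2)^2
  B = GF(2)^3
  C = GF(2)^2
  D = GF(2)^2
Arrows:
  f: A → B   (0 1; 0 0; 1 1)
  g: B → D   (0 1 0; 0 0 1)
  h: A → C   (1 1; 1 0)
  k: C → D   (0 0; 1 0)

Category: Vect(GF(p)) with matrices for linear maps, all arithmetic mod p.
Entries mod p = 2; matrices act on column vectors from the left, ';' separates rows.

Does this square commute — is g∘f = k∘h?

Answer: COMMUTES

Work:
Path 1 = f;g:
  e0=(1,0) f→(0,0,1) g→(0,1)
  e1=(0,1) f→(1,0,1) g→(0,1)
  composite₁ = (0 0; 1 1)
Path 2 = h;k:
  e0=(1,0) h→(1,1) k→(0,1)
  e1=(0,1) h→(1,0) k→(0,1)
  composite₂ = (0 0; 1 1)
Equal? same morphism ✓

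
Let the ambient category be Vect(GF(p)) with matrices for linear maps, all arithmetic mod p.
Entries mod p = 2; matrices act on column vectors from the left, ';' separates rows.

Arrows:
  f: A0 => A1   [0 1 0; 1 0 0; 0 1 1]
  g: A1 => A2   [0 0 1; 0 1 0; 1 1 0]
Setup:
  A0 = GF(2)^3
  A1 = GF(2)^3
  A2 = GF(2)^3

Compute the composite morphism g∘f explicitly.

  e0=[1,0,0] f=>[0,1,0] g=>[0,1,1]
  e1=[0,1,0] f=>[1,0,1] g=>[1,0,1]
  e2=[0,0,1] f=>[0,0,1] g=>[1,0,0]
composite: [0 1 1; 1 0 0; 1 1 0]

Answer: [0 1 1; 1 0 0; 1 1 0]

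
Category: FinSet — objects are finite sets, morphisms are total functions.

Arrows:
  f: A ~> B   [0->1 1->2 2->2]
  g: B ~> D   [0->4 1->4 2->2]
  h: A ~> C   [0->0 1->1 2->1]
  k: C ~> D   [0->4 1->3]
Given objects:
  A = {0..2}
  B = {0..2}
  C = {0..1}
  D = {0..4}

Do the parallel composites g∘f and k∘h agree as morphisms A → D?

Answer: DOES NOT COMMUTE

Trace:
Path 1 = f;g:
  0 f~>1 g~>4
  1 f~>2 g~>2
  2 f~>2 g~>2
  ⟦path⟧₁ = [0->4 1->2 2->2]
Path 2 = h;k:
  0 h~>0 k~>4
  1 h~>1 k~>3
  2 h~>1 k~>3
  ⟦path⟧₂ = [0->4 1->3 2->3]
Equal? NO — does not commute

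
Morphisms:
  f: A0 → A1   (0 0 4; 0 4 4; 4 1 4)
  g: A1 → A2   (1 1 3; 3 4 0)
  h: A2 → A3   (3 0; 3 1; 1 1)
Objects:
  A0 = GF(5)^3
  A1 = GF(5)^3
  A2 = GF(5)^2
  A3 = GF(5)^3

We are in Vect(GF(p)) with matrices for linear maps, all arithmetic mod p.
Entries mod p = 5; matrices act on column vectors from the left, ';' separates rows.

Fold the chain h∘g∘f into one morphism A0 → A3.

Answer: (1 1 0; 1 2 3; 2 3 3)

Derivation:
  e0=(1,0,0) f→(0,0,4) g→(2,0) h→(1,1,2)
  e1=(0,1,0) f→(0,4,1) g→(2,1) h→(1,2,3)
  e2=(0,0,1) f→(4,4,4) g→(0,3) h→(0,3,3)
⟦path⟧: (1 1 0; 1 2 3; 2 3 3)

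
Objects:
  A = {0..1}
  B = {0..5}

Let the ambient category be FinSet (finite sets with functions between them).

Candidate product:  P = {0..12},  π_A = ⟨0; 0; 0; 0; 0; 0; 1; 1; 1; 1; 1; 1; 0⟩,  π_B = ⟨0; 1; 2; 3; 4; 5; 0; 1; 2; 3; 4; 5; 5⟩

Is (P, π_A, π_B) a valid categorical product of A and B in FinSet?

Answer: NOT A VALID PRODUCT — |P|=13 ≠ |A|·|B|=12

Trace:
|A|·|B| = 2·6 = 12;  |P| = 13
  → cardinalities differ; no bijection possible.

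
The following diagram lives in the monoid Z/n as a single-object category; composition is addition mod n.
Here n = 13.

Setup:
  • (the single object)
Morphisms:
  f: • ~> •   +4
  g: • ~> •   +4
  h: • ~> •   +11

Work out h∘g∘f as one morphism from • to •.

  0 +4≡4 +4≡8 +11≡6  (mod 13)
⟦path⟧: +6

Answer: +6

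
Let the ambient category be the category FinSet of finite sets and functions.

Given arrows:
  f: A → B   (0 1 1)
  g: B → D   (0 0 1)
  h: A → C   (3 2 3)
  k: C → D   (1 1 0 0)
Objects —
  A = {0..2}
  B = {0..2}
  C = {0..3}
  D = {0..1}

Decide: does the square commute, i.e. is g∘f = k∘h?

Answer: COMMUTES

Work:
1) trace f;g:
  0 f→0 g→0
  1 f→1 g→0
  2 f→1 g→0
  composite₁ = (0 0 0)
2) trace h;k:
  0 h→3 k→0
  1 h→2 k→0
  2 h→3 k→0
  composite₂ = (0 0 0)
Equal? YES — commutes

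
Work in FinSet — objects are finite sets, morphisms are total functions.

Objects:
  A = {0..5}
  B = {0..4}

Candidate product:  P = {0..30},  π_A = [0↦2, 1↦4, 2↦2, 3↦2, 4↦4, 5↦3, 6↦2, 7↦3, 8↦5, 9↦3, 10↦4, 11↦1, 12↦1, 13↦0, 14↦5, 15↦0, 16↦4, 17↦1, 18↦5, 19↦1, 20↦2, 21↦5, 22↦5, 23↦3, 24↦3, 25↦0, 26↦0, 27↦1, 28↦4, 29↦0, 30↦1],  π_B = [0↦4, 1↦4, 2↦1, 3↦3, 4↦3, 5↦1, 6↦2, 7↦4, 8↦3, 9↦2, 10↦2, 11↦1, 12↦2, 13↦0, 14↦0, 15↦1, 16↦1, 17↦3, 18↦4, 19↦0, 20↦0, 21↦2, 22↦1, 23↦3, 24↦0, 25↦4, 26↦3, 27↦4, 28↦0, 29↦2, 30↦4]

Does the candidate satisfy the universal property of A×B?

|A|·|B| = 6·5 = 30;  |P| = 31
  → cardinalities differ; no bijection possible.

Answer: NOT A VALID PRODUCT — |P|=31 ≠ |A|·|B|=30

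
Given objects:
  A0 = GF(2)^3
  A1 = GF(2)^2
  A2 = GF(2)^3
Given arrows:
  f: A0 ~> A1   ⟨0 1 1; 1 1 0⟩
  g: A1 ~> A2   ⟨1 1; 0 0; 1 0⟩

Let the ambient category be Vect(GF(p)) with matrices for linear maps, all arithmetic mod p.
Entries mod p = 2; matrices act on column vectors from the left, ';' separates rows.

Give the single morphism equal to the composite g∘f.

  e0=[1,0,0] f~>[0,1] g~>[1,0,0]
  e1=[0,1,0] f~>[1,1] g~>[0,0,1]
  e2=[0,0,1] f~>[1,0] g~>[1,0,1]
composite: ⟨1 0 1; 0 0 0; 0 1 1⟩

Answer: ⟨1 0 1; 0 0 0; 0 1 1⟩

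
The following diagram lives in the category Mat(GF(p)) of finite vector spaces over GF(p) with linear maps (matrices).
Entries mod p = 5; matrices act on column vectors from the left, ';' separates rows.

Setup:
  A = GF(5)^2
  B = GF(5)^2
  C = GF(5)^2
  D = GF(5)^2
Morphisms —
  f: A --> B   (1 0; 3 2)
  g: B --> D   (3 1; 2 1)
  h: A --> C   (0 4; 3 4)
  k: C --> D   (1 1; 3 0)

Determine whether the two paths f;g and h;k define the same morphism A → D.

1) trace f;g:
  e0=⟨1,0⟩ f-->⟨1,3⟩ g-->⟨1,0⟩
  e1=⟨0,1⟩ f-->⟨0,2⟩ g-->⟨2,2⟩
  ⟦path⟧₁ = (1 2; 0 2)
2) trace h;k:
  e0=⟨1,0⟩ h-->⟨0,3⟩ k-->⟨3,0⟩
  e1=⟨0,1⟩ h-->⟨4,4⟩ k-->⟨3,2⟩
  ⟦path⟧₂ = (3 3; 0 2)
Equal? distinct morphisms ✗

Answer: DOES NOT COMMUTE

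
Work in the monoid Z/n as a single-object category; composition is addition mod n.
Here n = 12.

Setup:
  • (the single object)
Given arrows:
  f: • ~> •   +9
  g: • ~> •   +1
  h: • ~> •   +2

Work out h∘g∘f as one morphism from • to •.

Answer: +0

Trace:
  0 +9≡9 +1≡10 +2≡0  (mod 12)
⟦path⟧: +0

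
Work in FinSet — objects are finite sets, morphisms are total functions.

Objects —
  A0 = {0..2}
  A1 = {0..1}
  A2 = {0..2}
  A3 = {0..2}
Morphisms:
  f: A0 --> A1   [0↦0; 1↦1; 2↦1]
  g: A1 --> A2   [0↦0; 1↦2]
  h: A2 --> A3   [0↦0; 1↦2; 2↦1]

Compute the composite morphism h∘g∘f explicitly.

Answer: [0↦0; 1↦1; 2↦1]

Derivation:
  0 f-->0 g-->0 h-->0
  1 f-->1 g-->2 h-->1
  2 f-->1 g-->2 h-->1
result: [0↦0; 1↦1; 2↦1]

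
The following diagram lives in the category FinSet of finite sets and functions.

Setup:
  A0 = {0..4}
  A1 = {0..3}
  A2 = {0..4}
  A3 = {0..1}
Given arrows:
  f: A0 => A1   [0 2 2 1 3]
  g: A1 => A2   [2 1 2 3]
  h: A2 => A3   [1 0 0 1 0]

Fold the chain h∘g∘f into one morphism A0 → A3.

Answer: [0 0 0 0 1]

Trace:
  0 f=>0 g=>2 h=>0
  1 f=>2 g=>2 h=>0
  2 f=>2 g=>2 h=>0
  3 f=>1 g=>1 h=>0
  4 f=>3 g=>3 h=>1
result: [0 0 0 0 1]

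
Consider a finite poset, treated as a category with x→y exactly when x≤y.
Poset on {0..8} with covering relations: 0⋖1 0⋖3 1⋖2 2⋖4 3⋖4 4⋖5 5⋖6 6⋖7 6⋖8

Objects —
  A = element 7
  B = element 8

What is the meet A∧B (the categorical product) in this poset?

Answer: A∧B = 6

Trace:
Common predecessors of 7,8: {0,1,2,3,4,5,6}
  0 <= 6
  1 <= 6
  2 <= 6
  3 <= 6
  4 <= 6
  5 <= 6
  6 <= 6
glb = 6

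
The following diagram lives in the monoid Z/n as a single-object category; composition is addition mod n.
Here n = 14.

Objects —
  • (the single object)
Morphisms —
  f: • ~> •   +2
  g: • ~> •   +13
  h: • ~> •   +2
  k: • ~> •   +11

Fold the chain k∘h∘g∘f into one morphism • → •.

  0 +2≡2 +13≡1 +2≡3 +11≡0  (mod 14)
⟦path⟧: +0

Answer: +0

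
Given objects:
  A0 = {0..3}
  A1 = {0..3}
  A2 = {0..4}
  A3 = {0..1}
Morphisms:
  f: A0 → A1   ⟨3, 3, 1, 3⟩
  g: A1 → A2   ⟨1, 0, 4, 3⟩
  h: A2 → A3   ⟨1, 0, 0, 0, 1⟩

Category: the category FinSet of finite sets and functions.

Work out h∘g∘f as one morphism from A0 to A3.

  0 f→3 g→3 h→0
  1 f→3 g→3 h→0
  2 f→1 g→0 h→1
  3 f→3 g→3 h→0
⟦path⟧: ⟨0, 0, 1, 0⟩

Answer: ⟨0, 0, 1, 0⟩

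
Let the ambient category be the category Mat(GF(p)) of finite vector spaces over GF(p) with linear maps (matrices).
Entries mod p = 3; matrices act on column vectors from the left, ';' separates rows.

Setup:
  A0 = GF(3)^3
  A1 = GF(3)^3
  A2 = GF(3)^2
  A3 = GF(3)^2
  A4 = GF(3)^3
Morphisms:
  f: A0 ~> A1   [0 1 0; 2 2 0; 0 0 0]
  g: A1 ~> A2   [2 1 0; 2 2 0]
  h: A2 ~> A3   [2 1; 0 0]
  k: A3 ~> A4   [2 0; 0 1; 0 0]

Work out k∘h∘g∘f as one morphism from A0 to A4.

  e0=⟨1,0,0⟩ f~>⟨0,2,0⟩ g~>⟨2,1⟩ h~>⟨2,0⟩ k~>⟨1,0,0⟩
  e1=⟨0,1,0⟩ f~>⟨1,2,0⟩ g~>⟨1,0⟩ h~>⟨2,0⟩ k~>⟨1,0,0⟩
  e2=⟨0,0,1⟩ f~>⟨0,0,0⟩ g~>⟨0,0⟩ h~>⟨0,0⟩ k~>⟨0,0,0⟩
⟦path⟧: [1 1 0; 0 0 0; 0 0 0]

Answer: [1 1 0; 0 0 0; 0 0 0]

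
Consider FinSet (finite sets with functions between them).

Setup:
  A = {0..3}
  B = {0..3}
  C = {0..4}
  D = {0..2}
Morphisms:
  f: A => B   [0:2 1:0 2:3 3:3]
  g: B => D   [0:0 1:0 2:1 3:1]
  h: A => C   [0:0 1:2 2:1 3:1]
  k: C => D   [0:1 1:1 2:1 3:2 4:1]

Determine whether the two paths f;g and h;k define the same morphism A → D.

Along f;g (path 1):
  0 f=>2 g=>1
  1 f=>0 g=>0
  2 f=>3 g=>1
  3 f=>3 g=>1
  composite₁ = [0:1 1:0 2:1 3:1]
Along h;k (path 2):
  0 h=>0 k=>1
  1 h=>2 k=>1
  2 h=>1 k=>1
  3 h=>1 k=>1
  composite₂ = [0:1 1:1 2:1 3:1]
Equal? NO — does not commute

Answer: DOES NOT COMMUTE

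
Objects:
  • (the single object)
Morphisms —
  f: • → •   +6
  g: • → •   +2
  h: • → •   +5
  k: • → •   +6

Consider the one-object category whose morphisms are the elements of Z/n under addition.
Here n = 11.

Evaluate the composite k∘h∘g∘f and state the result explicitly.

  0 +6≡6 +2≡8 +5≡2 +6≡8  (mod 11)
⟦path⟧: +8

Answer: +8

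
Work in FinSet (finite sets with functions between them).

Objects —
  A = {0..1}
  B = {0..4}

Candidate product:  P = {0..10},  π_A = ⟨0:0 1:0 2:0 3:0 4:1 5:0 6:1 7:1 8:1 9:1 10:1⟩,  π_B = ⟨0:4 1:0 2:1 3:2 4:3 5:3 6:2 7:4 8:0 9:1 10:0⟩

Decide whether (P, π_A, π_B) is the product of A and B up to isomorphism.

Answer: NOT A VALID PRODUCT — |P|=11 ≠ |A|·|B|=10

Work:
|A|·|B| = 2·5 = 10;  |P| = 11
  → cardinalities differ; no bijection possible.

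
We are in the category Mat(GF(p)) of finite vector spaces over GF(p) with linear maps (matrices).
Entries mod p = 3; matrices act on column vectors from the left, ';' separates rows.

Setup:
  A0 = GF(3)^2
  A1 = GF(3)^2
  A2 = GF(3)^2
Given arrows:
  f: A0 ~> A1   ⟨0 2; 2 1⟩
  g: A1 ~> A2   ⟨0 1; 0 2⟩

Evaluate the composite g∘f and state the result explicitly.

Answer: ⟨2 1; 1 2⟩

Derivation:
  e0=(1,0) f~>(0,2) g~>(2,1)
  e1=(0,1) f~>(2,1) g~>(1,2)
result: ⟨2 1; 1 2⟩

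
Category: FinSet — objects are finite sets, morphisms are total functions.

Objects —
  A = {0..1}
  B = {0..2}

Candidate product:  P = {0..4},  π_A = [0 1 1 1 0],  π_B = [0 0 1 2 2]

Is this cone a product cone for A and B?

Answer: NOT A VALID PRODUCT — |P|=5 ≠ |A|·|B|=6

Derivation:
|A|·|B| = 2·3 = 6;  |P| = 5
  → cardinalities differ; no bijection possible.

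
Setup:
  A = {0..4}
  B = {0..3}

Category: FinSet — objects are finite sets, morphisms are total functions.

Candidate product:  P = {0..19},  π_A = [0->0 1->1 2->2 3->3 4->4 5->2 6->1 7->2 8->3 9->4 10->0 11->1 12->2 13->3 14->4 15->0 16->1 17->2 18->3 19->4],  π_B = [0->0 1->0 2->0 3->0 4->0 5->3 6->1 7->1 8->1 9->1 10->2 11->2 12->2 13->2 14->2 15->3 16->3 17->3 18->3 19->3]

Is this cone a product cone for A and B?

|A|·|B| = 5·4 = 20;  |P| = 20
Check the pairing map k ↦ (π_A(k), π_B(k)):
  0 -> (0,0)
  1 -> (1,0)
  2 -> (2,0)
  3 -> (3,0)
  4 -> (4,0)
  5 -> (2,3)
  6 -> (1,1)
  7 -> (2,1)
  8 -> (3,1)
  9 -> (4,1)
  10 -> (0,2)
  11 -> (1,2)
  12 -> (2,2)
  13 -> (3,2)
  14 -> (4,2)
  15 -> (0,3)
  16 -> (1,3)
  17 -> (2,3)  ✗ repeats pair of k=5
  18 -> (3,3)
  19 -> (4,3)
distinct pairs in image: 19 / 20 needed
  → (2,3) hit at k=5 and k=17

Answer: NOT A VALID PRODUCT — duplicate pair at indices 17,5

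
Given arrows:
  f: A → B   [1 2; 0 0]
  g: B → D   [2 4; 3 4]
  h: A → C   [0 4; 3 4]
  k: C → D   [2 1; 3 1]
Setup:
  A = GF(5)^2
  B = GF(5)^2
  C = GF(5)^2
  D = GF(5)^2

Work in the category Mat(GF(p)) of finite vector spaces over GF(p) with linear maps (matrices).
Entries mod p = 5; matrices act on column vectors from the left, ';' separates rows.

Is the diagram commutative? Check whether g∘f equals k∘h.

Along f;g (path 1):
  e0=[1,0] f→[1,0] g→[2,3]
  e1=[0,1] f→[2,0] g→[4,1]
  ⟦path⟧₁ = [2 4; 3 1]
Along h;k (path 2):
  e0=[1,0] h→[0,3] k→[3,3]
  e1=[0,1] h→[4,4] k→[2,1]
  ⟦path⟧₂ = [3 2; 3 1]
Equal? differ; not commutative

Answer: DOES NOT COMMUTE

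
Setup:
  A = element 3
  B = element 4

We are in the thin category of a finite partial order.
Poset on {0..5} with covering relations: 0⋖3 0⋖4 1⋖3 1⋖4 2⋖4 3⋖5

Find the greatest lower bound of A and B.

Lower bounds of A=3 and B=4: {0,1}
  maximal lower bounds 0 and 1 are incomparable: neither 0<=1 nor 1<=0
→ no greatest lower bound exists

Answer: NO MEET EXISTS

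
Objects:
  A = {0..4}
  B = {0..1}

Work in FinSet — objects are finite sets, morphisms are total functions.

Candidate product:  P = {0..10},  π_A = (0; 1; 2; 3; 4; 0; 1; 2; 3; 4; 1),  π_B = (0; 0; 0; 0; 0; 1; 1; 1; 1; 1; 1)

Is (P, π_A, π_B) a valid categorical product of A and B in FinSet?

Answer: NOT A VALID PRODUCT — |P|=11 ≠ |A|·|B|=10

Derivation:
|A|·|B| = 5·2 = 10;  |P| = 11
  → cardinalities differ; no bijection possible.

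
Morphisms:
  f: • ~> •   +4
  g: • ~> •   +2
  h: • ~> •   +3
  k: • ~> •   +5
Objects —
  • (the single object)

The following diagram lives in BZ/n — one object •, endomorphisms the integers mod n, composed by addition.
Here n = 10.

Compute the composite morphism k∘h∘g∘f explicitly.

Answer: +4

Trace:
  0 +4≡4 +2≡6 +3≡9 +5≡4  (mod 10)
result: +4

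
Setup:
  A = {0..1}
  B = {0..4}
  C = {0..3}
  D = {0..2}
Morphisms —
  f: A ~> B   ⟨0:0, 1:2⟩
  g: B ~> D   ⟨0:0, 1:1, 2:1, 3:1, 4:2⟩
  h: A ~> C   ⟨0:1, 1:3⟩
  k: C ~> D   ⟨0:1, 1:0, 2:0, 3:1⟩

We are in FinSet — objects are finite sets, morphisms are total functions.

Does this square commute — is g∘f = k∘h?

Along f;g (path 1):
  0 f~>0 g~>0
  1 f~>2 g~>1
  composite₁ = ⟨0:0, 1:1⟩
Along h;k (path 2):
  0 h~>1 k~>0
  1 h~>3 k~>1
  composite₂ = ⟨0:0, 1:1⟩
Equal? equal; square commutes

Answer: COMMUTES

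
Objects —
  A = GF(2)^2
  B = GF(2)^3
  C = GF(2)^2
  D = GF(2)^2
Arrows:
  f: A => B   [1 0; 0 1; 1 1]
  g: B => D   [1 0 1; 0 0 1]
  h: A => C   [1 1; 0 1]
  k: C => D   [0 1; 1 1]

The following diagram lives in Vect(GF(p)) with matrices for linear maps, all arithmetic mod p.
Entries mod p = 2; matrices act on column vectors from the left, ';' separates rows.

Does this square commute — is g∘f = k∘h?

1) trace f;g:
  e0=(1,0) f=>(1,0,1) g=>(0,1)
  e1=(0,1) f=>(0,1,1) g=>(1,1)
  composite₁ = [0 1; 1 1]
2) trace h;k:
  e0=(1,0) h=>(1,0) k=>(0,1)
  e1=(0,1) h=>(1,1) k=>(1,0)
  composite₂ = [0 1; 1 0]
Equal? distinct morphisms ✗

Answer: DOES NOT COMMUTE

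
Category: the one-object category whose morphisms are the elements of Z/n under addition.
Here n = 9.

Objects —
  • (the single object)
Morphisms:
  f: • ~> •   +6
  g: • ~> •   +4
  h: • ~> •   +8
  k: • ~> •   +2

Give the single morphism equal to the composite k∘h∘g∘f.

Answer: +2

Derivation:
  0 +6≡6 +4≡1 +8≡0 +2≡2  (mod 9)
result: +2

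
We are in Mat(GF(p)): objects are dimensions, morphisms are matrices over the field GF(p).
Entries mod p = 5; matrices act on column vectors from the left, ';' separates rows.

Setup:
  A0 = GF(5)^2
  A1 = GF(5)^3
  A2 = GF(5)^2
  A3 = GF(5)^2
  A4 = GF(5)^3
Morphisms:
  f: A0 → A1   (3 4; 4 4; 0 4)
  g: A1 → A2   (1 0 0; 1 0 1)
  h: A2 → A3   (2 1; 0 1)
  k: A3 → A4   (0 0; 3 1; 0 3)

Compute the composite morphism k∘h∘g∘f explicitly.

  e0=(1,0) f→(3,4,0) g→(3,3) h→(4,3) k→(0,0,4)
  e1=(0,1) f→(4,4,4) g→(4,3) h→(1,3) k→(0,1,4)
composite: (0 0; 0 1; 4 4)

Answer: (0 0; 0 1; 4 4)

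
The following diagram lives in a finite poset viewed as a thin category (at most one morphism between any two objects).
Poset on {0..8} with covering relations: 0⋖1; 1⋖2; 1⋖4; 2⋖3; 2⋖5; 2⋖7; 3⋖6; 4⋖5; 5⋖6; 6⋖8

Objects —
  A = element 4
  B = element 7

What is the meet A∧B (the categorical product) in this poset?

Answer: A∧B = 1

Work:
{x : x⊑A ∧ x⊑B} = {0,1}  (A=4, B=7)
  0 ⊑ 1
  1 ⊑ 1
glb = 1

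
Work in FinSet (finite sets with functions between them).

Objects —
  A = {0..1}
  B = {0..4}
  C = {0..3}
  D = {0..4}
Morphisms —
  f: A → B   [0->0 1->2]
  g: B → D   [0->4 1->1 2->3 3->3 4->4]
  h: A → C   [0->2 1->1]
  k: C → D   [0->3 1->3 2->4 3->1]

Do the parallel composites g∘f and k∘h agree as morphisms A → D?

Answer: COMMUTES

Derivation:
Along f;g (path 1):
  0 f→0 g→4
  1 f→2 g→3
  ⟦path⟧₁ = [0->4 1->3]
Along h;k (path 2):
  0 h→2 k→4
  1 h→1 k→3
  ⟦path⟧₂ = [0->4 1->3]
Equal? equal; square commutes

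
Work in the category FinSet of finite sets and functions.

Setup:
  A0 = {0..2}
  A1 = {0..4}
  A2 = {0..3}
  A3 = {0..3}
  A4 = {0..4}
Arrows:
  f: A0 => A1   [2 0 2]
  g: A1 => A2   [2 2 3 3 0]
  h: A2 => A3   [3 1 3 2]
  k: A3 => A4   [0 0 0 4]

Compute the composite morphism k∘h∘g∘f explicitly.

Answer: [0 4 0]

Derivation:
  0 f=>2 g=>3 h=>2 k=>0
  1 f=>0 g=>2 h=>3 k=>4
  2 f=>2 g=>3 h=>2 k=>0
result: [0 4 0]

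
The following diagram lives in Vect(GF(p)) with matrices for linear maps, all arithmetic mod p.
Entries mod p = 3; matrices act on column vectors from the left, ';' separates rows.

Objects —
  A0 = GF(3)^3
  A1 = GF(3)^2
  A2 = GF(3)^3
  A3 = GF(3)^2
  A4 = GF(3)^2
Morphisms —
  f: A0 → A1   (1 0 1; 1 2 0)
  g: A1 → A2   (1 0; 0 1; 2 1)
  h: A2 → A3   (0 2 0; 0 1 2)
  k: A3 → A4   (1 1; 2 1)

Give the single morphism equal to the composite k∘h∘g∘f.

Answer: (0 1 1; 2 2 1)

Work:
  e0=⟨1,0,0⟩ f→⟨1,1⟩ g→⟨1,1,0⟩ h→⟨2,1⟩ k→⟨0,2⟩
  e1=⟨0,1,0⟩ f→⟨0,2⟩ g→⟨0,2,2⟩ h→⟨1,0⟩ k→⟨1,2⟩
  e2=⟨0,0,1⟩ f→⟨1,0⟩ g→⟨1,0,2⟩ h→⟨0,1⟩ k→⟨1,1⟩
⟦path⟧: (0 1 1; 2 2 1)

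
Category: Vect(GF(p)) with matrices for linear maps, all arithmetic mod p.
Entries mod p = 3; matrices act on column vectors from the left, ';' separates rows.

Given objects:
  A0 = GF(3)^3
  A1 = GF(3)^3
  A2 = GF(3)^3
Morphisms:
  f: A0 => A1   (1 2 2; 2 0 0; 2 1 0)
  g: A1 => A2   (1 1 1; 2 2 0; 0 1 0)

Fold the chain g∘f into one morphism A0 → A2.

  e0=(1,0,0) f=>(1,2,2) g=>(2,0,2)
  e1=(0,1,0) f=>(2,0,1) g=>(0,1,0)
  e2=(0,0,1) f=>(2,0,0) g=>(2,1,0)
composite: (2 0 2; 0 1 1; 2 0 0)

Answer: (2 0 2; 0 1 1; 2 0 0)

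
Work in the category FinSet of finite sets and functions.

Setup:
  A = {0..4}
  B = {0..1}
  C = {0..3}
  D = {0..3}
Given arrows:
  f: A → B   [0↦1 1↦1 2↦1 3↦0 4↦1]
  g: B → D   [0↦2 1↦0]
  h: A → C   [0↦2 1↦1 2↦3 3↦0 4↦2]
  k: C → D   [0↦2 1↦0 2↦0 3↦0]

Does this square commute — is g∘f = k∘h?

Answer: COMMUTES

Work:
Along f;g (path 1):
  0 f→1 g→0
  1 f→1 g→0
  2 f→1 g→0
  3 f→0 g→2
  4 f→1 g→0
  ⟦path⟧₁ = [0↦0 1↦0 2↦0 3↦2 4↦0]
Along h;k (path 2):
  0 h→2 k→0
  1 h→1 k→0
  2 h→3 k→0
  3 h→0 k→2
  4 h→2 k→0
  ⟦path⟧₂ = [0↦0 1↦0 2↦0 3↦2 4↦0]
Equal? YES — commutes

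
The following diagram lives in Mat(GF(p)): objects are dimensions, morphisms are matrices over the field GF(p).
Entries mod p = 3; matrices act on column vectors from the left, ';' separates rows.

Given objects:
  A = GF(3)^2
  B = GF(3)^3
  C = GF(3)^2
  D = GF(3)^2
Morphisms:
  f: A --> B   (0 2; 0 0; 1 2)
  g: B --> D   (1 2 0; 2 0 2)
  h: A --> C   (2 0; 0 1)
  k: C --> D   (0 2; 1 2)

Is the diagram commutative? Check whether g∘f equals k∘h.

Answer: COMMUTES

Work:
1) trace f;g:
  e0=⟨1,0⟩ f-->⟨0,0,1⟩ g-->⟨0,2⟩
  e1=⟨0,1⟩ f-->⟨2,0,2⟩ g-->⟨2,2⟩
  result₁ = (0 2; 2 2)
2) trace h;k:
  e0=⟨1,0⟩ h-->⟨2,0⟩ k-->⟨0,2⟩
  e1=⟨0,1⟩ h-->⟨0,1⟩ k-->⟨2,2⟩
  result₂ = (0 2; 2 2)
Equal? equal; square commutes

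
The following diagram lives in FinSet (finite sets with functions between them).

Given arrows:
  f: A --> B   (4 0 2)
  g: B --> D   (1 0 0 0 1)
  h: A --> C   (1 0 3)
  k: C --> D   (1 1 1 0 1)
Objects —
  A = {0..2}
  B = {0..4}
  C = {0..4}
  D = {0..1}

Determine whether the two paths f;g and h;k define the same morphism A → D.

Answer: COMMUTES

Trace:
Along f;g (path 1):
  0 f-->4 g-->1
  1 f-->0 g-->1
  2 f-->2 g-->0
  result₁ = (1 1 0)
Along h;k (path 2):
  0 h-->1 k-->1
  1 h-->0 k-->1
  2 h-->3 k-->0
  result₂ = (1 1 0)
Equal? equal; square commutes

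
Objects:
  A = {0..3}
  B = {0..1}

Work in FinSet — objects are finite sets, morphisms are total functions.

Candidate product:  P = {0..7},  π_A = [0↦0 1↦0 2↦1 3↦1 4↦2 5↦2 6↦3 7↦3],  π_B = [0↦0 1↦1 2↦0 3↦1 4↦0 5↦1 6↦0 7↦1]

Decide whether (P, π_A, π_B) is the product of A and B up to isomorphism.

|A|·|B| = 4·2 = 8;  |P| = 8
Check the pairing map k ↦ (π_A(k), π_B(k)):
  0 ↦ (0,0)
  1 ↦ (0,1)
  2 ↦ (1,0)
  3 ↦ (1,1)
  4 ↦ (2,0)
  5 ↦ (2,1)
  6 ↦ (3,0)
  7 ↦ (3,1)
distinct pairs in image: 8 / 8 needed
  → bijection onto A×B; projections well-typed.

Answer: VALID PRODUCT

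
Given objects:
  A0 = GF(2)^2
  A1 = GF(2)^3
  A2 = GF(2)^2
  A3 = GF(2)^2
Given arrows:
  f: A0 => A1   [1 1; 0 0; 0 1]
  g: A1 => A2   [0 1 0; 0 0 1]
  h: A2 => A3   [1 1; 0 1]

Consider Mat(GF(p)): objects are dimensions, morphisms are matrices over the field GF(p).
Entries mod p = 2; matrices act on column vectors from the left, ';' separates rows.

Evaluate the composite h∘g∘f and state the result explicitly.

Answer: [0 1; 0 1]

Work:
  e0=[1,0] f=>[1,0,0] g=>[0,0] h=>[0,0]
  e1=[0,1] f=>[1,0,1] g=>[0,1] h=>[1,1]
composite: [0 1; 0 1]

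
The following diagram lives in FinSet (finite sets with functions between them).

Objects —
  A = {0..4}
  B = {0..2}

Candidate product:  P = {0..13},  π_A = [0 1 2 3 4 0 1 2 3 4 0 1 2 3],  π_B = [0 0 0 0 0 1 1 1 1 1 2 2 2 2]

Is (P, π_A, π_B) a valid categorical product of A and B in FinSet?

Answer: NOT A VALID PRODUCT — |P|=14 ≠ |A|·|B|=15

Work:
|A|·|B| = 5·3 = 15;  |P| = 14
  → cardinalities differ; no bijection possible.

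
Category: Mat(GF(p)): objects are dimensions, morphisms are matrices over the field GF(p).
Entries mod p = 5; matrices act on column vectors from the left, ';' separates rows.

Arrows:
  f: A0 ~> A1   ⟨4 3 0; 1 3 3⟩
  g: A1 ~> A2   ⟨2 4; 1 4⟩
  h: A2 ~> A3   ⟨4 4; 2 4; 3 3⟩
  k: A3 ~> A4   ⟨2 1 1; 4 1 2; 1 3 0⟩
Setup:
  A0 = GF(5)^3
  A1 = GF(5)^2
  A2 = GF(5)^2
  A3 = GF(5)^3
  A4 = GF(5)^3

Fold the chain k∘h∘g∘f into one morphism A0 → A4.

Answer: ⟨1 4 1; 1 2 0; 3 0 2⟩

Trace:
  e0=[1,0,0] f~>[4,1] g~>[2,3] h~>[0,1,0] k~>[1,1,3]
  e1=[0,1,0] f~>[3,3] g~>[3,0] h~>[2,1,4] k~>[4,2,0]
  e2=[0,0,1] f~>[0,3] g~>[2,2] h~>[1,2,2] k~>[1,0,2]
result: ⟨1 4 1; 1 2 0; 3 0 2⟩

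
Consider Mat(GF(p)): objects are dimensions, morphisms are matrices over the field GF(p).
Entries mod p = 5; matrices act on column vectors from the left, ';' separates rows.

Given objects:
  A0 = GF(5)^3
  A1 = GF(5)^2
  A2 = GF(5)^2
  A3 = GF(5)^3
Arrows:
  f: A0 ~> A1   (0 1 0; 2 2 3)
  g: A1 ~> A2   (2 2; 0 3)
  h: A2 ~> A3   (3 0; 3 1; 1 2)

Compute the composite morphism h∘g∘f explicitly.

  e0=(1,0,0) f~>(0,2) g~>(4,1) h~>(2,3,1)
  e1=(0,1,0) f~>(1,2) g~>(1,1) h~>(3,4,3)
  e2=(0,0,1) f~>(0,3) g~>(1,4) h~>(3,2,4)
result: (2 3 3; 3 4 2; 1 3 4)

Answer: (2 3 3; 3 4 2; 1 3 4)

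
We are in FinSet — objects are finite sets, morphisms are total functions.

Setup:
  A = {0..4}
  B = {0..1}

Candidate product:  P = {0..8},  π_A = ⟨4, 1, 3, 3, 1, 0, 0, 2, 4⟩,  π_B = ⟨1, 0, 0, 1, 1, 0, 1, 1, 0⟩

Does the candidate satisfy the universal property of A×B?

|A|·|B| = 5·2 = 10;  |P| = 9
  → cardinalities differ; no bijection possible.

Answer: NOT A VALID PRODUCT — |P|=9 ≠ |A|·|B|=10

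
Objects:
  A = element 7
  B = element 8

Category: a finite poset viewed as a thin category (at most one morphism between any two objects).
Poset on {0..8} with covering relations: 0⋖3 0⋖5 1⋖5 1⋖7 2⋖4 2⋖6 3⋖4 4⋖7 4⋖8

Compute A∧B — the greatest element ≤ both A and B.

Answer: A∧B = 4

Work:
{x : x⊑A ∧ x⊑B} = {0,2,3,4}  (A=7, B=8)
  0 ⊑ 4
  2 ⊑ 4
  3 ⊑ 4
  4 ⊑ 4
glb = 4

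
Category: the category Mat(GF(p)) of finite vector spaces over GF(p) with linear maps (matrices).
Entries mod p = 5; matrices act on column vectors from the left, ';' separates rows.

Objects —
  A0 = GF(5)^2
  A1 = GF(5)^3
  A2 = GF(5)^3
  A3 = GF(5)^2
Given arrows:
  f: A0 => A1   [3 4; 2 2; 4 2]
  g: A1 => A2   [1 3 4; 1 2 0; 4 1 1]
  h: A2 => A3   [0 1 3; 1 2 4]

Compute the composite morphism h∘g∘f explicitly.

  e0=(1,0) f=>(3,2,4) g=>(0,2,3) h=>(1,1)
  e1=(0,1) f=>(4,2,2) g=>(3,3,0) h=>(3,4)
⟦path⟧: [1 3; 1 4]

Answer: [1 3; 1 4]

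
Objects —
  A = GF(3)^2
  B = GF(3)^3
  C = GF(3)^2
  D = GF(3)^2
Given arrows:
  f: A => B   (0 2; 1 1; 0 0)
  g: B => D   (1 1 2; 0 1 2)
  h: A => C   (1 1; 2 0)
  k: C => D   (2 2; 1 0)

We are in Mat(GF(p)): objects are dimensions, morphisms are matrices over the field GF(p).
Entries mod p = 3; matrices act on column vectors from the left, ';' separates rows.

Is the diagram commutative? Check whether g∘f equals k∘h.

1) trace f;g:
  e0=(1,0) f=>(0,1,0) g=>(1,1)
  e1=(0,1) f=>(2,1,0) g=>(0,1)
  ⟦path⟧₁ = (1 0; 1 1)
2) trace h;k:
  e0=(1,0) h=>(1,2) k=>(0,1)
  e1=(0,1) h=>(1,0) k=>(2,1)
  ⟦path⟧₂ = (0 2; 1 1)
Equal? NO — does not commute

Answer: DOES NOT COMMUTE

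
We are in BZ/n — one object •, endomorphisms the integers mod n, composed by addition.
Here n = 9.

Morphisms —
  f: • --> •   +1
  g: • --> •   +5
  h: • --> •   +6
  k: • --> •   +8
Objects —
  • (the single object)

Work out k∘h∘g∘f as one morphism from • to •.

  0 +1≡1 +5≡6 +6≡3 +8≡2  (mod 9)
composite: +2

Answer: +2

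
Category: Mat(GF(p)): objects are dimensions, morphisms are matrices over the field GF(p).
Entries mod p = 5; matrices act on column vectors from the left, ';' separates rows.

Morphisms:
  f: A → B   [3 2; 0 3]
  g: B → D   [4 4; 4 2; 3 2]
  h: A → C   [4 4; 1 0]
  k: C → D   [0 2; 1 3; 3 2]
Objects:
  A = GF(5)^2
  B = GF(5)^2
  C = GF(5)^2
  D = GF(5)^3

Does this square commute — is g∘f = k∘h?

Answer: COMMUTES

Derivation:
Along f;g (path 1):
  e0=[1,0] f→[3,0] g→[2,2,4]
  e1=[0,1] f→[2,3] g→[0,4,2]
  composite₁ = [2 0; 2 4; 4 2]
Along h;k (path 2):
  e0=[1,0] h→[4,1] k→[2,2,4]
  e1=[0,1] h→[4,0] k→[0,4,2]
  composite₂ = [2 0; 2 4; 4 2]
Equal? YES — commutes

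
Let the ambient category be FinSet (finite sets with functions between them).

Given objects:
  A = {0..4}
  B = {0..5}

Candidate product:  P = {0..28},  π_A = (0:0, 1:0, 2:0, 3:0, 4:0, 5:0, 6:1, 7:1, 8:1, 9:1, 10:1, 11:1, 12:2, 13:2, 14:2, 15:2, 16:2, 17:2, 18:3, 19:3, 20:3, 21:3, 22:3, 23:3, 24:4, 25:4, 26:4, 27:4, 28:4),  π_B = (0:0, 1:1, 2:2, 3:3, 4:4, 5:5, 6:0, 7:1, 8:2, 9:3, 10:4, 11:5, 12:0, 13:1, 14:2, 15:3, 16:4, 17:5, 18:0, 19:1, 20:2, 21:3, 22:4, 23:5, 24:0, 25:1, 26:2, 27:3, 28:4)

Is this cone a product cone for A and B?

Answer: NOT A VALID PRODUCT — |P|=29 ≠ |A|·|B|=30

Work:
|A|·|B| = 5·6 = 30;  |P| = 29
  → cardinalities differ; no bijection possible.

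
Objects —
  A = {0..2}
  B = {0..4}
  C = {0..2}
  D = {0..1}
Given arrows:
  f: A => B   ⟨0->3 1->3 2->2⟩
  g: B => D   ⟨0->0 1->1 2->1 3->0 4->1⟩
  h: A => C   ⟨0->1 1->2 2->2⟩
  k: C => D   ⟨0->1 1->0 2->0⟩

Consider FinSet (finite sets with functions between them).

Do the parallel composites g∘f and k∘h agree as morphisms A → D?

Answer: DOES NOT COMMUTE

Trace:
Along f;g (path 1):
  0 f=>3 g=>0
  1 f=>3 g=>0
  2 f=>2 g=>1
  composite₁ = ⟨0->0 1->0 2->1⟩
Along h;k (path 2):
  0 h=>1 k=>0
  1 h=>2 k=>0
  2 h=>2 k=>0
  composite₂ = ⟨0->0 1->0 2->0⟩
Equal? differ; not commutative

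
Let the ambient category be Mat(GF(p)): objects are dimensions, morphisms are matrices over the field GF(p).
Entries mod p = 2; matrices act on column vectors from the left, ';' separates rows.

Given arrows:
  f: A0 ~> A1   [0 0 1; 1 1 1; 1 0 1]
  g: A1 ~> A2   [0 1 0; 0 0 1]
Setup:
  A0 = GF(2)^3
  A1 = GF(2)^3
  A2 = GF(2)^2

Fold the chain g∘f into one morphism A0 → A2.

  e0=[1,0,0] f~>[0,1,1] g~>[1,1]
  e1=[0,1,0] f~>[0,1,0] g~>[1,0]
  e2=[0,0,1] f~>[1,1,1] g~>[1,1]
composite: [1 1 1; 1 0 1]

Answer: [1 1 1; 1 0 1]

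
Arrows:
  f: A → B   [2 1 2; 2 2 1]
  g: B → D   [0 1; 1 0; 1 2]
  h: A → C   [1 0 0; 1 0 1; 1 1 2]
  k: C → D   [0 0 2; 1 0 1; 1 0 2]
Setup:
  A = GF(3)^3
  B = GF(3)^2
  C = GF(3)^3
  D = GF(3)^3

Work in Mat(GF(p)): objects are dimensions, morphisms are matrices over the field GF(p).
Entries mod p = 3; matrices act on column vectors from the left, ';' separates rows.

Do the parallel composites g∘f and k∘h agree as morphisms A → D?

Along f;g (path 1):
  e0=[1,0,0] f→[2,2] g→[2,2,0]
  e1=[0,1,0] f→[1,2] g→[2,1,2]
  e2=[0,0,1] f→[2,1] g→[1,2,1]
  ⟦path⟧₁ = [2 2 1; 2 1 2; 0 2 1]
Along h;k (path 2):
  e0=[1,0,0] h→[1,1,1] k→[2,2,0]
  e1=[0,1,0] h→[0,0,1] k→[2,1,2]
  e2=[0,0,1] h→[0,1,2] k→[1,2,1]
  ⟦path⟧₂ = [2 2 1; 2 1 2; 0 2 1]
Equal? same morphism ✓

Answer: COMMUTES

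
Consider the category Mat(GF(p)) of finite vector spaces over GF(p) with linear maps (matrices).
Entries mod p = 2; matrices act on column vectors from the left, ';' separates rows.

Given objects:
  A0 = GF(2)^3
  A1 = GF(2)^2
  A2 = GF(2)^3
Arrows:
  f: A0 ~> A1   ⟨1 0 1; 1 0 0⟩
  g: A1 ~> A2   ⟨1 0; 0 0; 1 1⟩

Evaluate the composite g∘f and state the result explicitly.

  e0=⟨1,0,0⟩ f~>⟨1,1⟩ g~>⟨1,0,0⟩
  e1=⟨0,1,0⟩ f~>⟨0,0⟩ g~>⟨0,0,0⟩
  e2=⟨0,0,1⟩ f~>⟨1,0⟩ g~>⟨1,0,1⟩
⟦path⟧: ⟨1 0 1; 0 0 0; 0 0 1⟩

Answer: ⟨1 0 1; 0 0 0; 0 0 1⟩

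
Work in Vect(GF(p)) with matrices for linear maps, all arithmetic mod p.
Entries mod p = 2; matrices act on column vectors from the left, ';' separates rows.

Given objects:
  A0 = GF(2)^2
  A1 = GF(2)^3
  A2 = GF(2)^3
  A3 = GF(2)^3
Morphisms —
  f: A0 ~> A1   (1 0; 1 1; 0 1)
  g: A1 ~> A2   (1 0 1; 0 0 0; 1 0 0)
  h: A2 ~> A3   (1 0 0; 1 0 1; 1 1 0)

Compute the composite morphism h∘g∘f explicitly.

Answer: (1 1; 0 1; 1 1)

Derivation:
  e0=⟨1,0⟩ f~>⟨1,1,0⟩ g~>⟨1,0,1⟩ h~>⟨1,0,1⟩
  e1=⟨0,1⟩ f~>⟨0,1,1⟩ g~>⟨1,0,0⟩ h~>⟨1,1,1⟩
composite: (1 1; 0 1; 1 1)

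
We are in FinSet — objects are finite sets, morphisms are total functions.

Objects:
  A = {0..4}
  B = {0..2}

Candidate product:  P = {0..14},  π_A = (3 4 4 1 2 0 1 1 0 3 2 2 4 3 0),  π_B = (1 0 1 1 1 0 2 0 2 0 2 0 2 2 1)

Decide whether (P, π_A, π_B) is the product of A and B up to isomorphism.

Answer: VALID PRODUCT

Trace:
|A|·|B| = 5·3 = 15;  |P| = 15
Check the pairing map k ↦ (π_A(k), π_B(k)):
  0 : (3,1)
  1 : (4,0)
  2 : (4,1)
  3 : (1,1)
  4 : (2,1)
  5 : (0,0)
  6 : (1,2)
  7 : (1,0)
  8 : (0,2)
  9 : (3,0)
  10 : (2,2)
  11 : (2,0)
  12 : (4,2)
  13 : (3,2)
  14 : (0,1)
distinct pairs in image: 15 / 15 needed
  → bijection onto A×B; projections well-typed.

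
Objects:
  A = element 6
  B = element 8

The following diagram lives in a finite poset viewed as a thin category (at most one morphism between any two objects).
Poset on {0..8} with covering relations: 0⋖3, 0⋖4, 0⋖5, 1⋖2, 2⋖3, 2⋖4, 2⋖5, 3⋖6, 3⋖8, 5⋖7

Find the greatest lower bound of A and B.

Answer: A∧B = 3

Trace:
{x : x≤A ∧ x≤B} = {0,1,2,3}  (A=6, B=8)
  0 ≤ 3
  1 ≤ 3
  2 ≤ 3
  3 ≤ 3
glb = 3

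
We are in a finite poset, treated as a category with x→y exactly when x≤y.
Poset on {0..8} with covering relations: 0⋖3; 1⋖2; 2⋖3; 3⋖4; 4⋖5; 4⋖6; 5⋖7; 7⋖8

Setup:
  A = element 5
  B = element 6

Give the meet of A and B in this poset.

Answer: A∧B = 4

Trace:
Common predecessors of 5,6: {0,1,2,3,4}
  0 <= 4
  1 <= 4
  2 <= 4
  3 <= 4
  4 <= 4
glb = 4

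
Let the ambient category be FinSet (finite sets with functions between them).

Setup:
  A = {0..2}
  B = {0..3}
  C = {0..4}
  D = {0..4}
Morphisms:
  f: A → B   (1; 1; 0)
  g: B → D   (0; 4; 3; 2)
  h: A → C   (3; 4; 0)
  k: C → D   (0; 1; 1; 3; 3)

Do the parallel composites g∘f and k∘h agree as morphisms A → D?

Answer: DOES NOT COMMUTE

Derivation:
1) trace f;g:
  0 f→1 g→4
  1 f→1 g→4
  2 f→0 g→0
  composite₁ = (4; 4; 0)
2) trace h;k:
  0 h→3 k→3
  1 h→4 k→3
  2 h→0 k→0
  composite₂ = (3; 3; 0)
Equal? NO — does not commute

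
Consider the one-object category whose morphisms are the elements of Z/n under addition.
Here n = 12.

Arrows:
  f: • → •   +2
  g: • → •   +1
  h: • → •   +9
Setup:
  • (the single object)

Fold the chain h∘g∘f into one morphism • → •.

  0 +2≡2 +1≡3 +9≡0  (mod 12)
composite: +0

Answer: +0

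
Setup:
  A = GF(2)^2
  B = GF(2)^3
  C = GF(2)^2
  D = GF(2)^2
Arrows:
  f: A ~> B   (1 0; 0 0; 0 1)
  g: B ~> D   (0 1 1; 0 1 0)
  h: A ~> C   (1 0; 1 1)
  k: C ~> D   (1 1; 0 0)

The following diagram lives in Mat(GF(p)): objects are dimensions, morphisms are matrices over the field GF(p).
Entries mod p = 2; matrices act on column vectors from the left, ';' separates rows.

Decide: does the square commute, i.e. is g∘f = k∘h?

Along f;g (path 1):
  e0=⟨1,0⟩ f~>⟨1,0,0⟩ g~>⟨0,0⟩
  e1=⟨0,1⟩ f~>⟨0,0,1⟩ g~>⟨1,0⟩
  composite₁ = (0 1; 0 0)
Along h;k (path 2):
  e0=⟨1,0⟩ h~>⟨1,1⟩ k~>⟨0,0⟩
  e1=⟨0,1⟩ h~>⟨0,1⟩ k~>⟨1,0⟩
  composite₂ = (0 1; 0 0)
Equal? same morphism ✓

Answer: COMMUTES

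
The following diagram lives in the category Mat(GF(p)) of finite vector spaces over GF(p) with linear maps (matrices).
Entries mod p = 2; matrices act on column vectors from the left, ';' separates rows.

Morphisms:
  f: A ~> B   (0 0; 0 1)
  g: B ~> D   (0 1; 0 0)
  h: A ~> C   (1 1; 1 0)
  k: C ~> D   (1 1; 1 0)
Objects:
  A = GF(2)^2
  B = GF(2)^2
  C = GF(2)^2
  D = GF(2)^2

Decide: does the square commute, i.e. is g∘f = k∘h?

Answer: DOES NOT COMMUTE

Trace:
1) trace f;g:
  e0=⟨1,0⟩ f~>⟨0,0⟩ g~>⟨0,0⟩
  e1=⟨0,1⟩ f~>⟨0,1⟩ g~>⟨1,0⟩
  ⟦path⟧₁ = (0 1; 0 0)
2) trace h;k:
  e0=⟨1,0⟩ h~>⟨1,1⟩ k~>⟨0,1⟩
  e1=⟨0,1⟩ h~>⟨1,0⟩ k~>⟨1,1⟩
  ⟦path⟧₂ = (0 1; 1 1)
Equal? NO — does not commute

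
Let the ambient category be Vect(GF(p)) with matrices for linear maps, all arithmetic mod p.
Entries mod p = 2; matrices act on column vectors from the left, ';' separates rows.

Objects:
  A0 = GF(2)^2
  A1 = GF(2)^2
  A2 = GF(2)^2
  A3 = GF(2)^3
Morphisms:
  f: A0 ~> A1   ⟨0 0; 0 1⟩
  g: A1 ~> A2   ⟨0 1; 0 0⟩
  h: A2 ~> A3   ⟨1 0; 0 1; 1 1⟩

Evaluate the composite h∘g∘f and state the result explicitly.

Answer: ⟨0 1; 0 0; 0 1⟩

Work:
  e0=[1,0] f~>[0,0] g~>[0,0] h~>[0,0,0]
  e1=[0,1] f~>[0,1] g~>[1,0] h~>[1,0,1]
result: ⟨0 1; 0 0; 0 1⟩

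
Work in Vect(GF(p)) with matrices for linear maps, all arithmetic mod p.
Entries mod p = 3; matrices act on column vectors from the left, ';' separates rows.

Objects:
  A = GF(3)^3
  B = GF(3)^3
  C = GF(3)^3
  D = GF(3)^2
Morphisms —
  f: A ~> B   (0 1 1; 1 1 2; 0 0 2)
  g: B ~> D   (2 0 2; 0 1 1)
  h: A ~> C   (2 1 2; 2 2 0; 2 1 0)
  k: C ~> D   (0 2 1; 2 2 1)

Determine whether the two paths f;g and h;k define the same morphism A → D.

Answer: COMMUTES

Work:
Path 1 = f;g:
  e0=(1,0,0) f~>(0,1,0) g~>(0,1)
  e1=(0,1,0) f~>(1,1,0) g~>(2,1)
  e2=(0,0,1) f~>(1,2,2) g~>(0,1)
  result₁ = (0 2 0; 1 1 1)
Path 2 = h;k:
  e0=(1,0,0) h~>(2,2,2) k~>(0,1)
  e1=(0,1,0) h~>(1,2,1) k~>(2,1)
  e2=(0,0,1) h~>(2,0,0) k~>(0,1)
  result₂ = (0 2 0; 1 1 1)
Equal? YES — commutes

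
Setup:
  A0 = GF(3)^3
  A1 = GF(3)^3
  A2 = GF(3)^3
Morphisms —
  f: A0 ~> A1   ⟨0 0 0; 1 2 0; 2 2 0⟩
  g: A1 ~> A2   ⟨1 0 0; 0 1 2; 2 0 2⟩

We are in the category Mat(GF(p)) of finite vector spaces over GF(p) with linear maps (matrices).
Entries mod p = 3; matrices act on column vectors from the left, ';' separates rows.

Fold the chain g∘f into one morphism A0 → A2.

  e0=(1,0,0) f~>(0,1,2) g~>(0,2,1)
  e1=(0,1,0) f~>(0,2,2) g~>(0,0,1)
  e2=(0,0,1) f~>(0,0,0) g~>(0,0,0)
⟦path⟧: ⟨0 0 0; 2 0 0; 1 1 0⟩

Answer: ⟨0 0 0; 2 0 0; 1 1 0⟩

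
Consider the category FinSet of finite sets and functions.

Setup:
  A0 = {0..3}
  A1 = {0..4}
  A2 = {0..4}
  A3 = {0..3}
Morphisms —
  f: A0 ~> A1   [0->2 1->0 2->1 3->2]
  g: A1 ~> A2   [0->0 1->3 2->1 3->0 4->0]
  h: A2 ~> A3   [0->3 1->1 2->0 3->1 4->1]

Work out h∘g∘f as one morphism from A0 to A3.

Answer: [0->1 1->3 2->1 3->1]

Derivation:
  0 f~>2 g~>1 h~>1
  1 f~>0 g~>0 h~>3
  2 f~>1 g~>3 h~>1
  3 f~>2 g~>1 h~>1
composite: [0->1 1->3 2->1 3->1]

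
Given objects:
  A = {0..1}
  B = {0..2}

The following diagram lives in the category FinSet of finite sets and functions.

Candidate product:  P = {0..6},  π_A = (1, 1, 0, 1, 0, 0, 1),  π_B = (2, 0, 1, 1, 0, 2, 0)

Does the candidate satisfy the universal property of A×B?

|A|·|B| = 2·3 = 6;  |P| = 7
  → cardinalities differ; no bijection possible.

Answer: NOT A VALID PRODUCT — |P|=7 ≠ |A|·|B|=6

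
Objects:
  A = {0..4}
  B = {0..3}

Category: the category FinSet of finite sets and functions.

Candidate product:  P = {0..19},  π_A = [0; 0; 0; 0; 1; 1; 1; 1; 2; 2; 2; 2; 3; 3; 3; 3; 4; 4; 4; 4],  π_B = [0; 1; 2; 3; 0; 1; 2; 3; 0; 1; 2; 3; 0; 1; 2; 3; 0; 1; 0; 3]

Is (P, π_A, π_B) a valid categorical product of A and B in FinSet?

Answer: NOT A VALID PRODUCT — duplicate pair at indices 16,18

Derivation:
|A|·|B| = 5·4 = 20;  |P| = 20
Check the pairing map k ↦ (π_A(k), π_B(k)):
  0 ↦ (0,0)
  1 ↦ (0,1)
  2 ↦ (0,2)
  3 ↦ (0,3)
  4 ↦ (1,0)
  5 ↦ (1,1)
  6 ↦ (1,2)
  7 ↦ (1,3)
  8 ↦ (2,0)
  9 ↦ (2,1)
  10 ↦ (2,2)
  11 ↦ (2,3)
  12 ↦ (3,0)
  13 ↦ (3,1)
  14 ↦ (3,2)
  15 ↦ (3,3)
  16 ↦ (4,0)
  17 ↦ (4,1)
  18 ↦ (4,0)  ✗ repeats pair of k=16
  19 ↦ (4,3)
distinct pairs in image: 19 / 20 needed
  → (4,0) hit at k=16 and k=18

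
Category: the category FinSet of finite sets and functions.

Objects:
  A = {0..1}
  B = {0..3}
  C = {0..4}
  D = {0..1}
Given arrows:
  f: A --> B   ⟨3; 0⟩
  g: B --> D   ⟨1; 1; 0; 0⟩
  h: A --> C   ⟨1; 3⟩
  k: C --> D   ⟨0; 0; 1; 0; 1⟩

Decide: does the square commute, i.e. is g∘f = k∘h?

Answer: DOES NOT COMMUTE

Work:
1) trace f;g:
  0 f-->3 g-->0
  1 f-->0 g-->1
  ⟦path⟧₁ = ⟨0; 1⟩
2) trace h;k:
  0 h-->1 k-->0
  1 h-->3 k-->0
  ⟦path⟧₂ = ⟨0; 0⟩
Equal? distinct morphisms ✗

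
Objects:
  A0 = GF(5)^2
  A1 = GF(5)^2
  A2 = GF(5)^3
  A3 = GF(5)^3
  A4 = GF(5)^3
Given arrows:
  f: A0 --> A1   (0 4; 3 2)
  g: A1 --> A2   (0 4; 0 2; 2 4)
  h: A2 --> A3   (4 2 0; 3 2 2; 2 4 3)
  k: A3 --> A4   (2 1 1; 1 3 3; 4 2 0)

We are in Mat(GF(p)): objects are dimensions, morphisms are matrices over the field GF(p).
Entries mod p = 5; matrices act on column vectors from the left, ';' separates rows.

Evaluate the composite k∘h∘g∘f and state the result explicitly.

Answer: (1 4; 3 2; 4 3)

Work:
  e0=[1,0] f-->[0,3] g-->[2,1,2] h-->[0,2,4] k-->[1,3,4]
  e1=[0,1] f-->[4,2] g-->[3,4,1] h-->[0,4,0] k-->[4,2,3]
result: (1 4; 3 2; 4 3)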